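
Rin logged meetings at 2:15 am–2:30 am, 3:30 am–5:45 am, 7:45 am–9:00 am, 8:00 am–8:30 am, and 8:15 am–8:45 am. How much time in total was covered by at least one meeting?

3 h 45 min

Merged: 2:15 am–2:30 am, 3:30 am–5:45 am, 7:45 am–9:00 am.
Lengths: 15 min + 2 h 15 min + 1 h 15 min = 3 h 45 min.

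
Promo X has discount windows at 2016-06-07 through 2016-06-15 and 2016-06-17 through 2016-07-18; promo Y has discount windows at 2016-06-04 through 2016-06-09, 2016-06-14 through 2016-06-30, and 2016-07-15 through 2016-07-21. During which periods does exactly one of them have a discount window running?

A but not B: 2016-06-10 through 2016-06-13, 2016-07-01 through 2016-07-14.
B but not A: 2016-06-04 through 2016-06-06, 2016-06-16 through 2016-06-16, 2016-07-19 through 2016-07-21.
Combining gives A △ B.

2016-06-04 through 2016-06-06, 2016-06-10 through 2016-06-13, 2016-06-16 through 2016-06-16, 2016-07-01 through 2016-07-14, 2016-07-19 through 2016-07-21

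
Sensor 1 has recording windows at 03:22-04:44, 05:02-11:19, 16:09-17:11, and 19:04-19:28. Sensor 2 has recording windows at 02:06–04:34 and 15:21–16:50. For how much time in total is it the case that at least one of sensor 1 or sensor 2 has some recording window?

11 h 9 min

A ∪ B = 02:06–04:44, 05:02–11:19, 15:21–17:11, 19:04–19:28.
Total: 2 h 38 min + 6 h 17 min + 1 h 50 min + 24 min = 11 h 9 min.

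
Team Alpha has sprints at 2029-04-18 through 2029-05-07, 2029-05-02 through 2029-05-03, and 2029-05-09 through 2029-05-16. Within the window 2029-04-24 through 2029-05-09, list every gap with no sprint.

2029-05-08 through 2029-05-08

Covered (merged): 2029-04-18 through 2029-05-07, 2029-05-09 through 2029-05-16.
Gaps within 2029-04-24 through 2029-05-09: 2029-05-08 through 2029-05-08.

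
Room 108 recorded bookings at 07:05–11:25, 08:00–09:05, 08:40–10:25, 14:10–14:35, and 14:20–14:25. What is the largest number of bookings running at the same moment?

3

Walk the sorted start/end points keeping a running depth.
The depth first hits 3 at 08:40.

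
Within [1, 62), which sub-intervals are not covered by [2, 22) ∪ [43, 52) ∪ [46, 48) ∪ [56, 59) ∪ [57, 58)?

The merged coverage is [2, 22), [43, 52), [56, 59).
Gaps within [1, 62): [1, 2), [22, 43), [52, 56), [59, 62).

[1, 2) ∪ [22, 43) ∪ [52, 56) ∪ [59, 62)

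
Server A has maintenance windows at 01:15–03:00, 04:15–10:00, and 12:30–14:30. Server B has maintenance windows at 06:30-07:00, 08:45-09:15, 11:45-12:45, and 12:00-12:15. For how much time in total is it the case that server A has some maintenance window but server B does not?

8 h 15 min

B, merged: 06:30–07:00, 08:45–09:15, 11:45–12:45.
A \ B = 01:15–03:00, 04:15–06:30, 07:00–08:45, 09:15–10:00, 12:45–14:30.
Total: 1 h 45 min + 2 h 15 min + 1 h 45 min + 45 min + 1 h 45 min = 8 h 15 min.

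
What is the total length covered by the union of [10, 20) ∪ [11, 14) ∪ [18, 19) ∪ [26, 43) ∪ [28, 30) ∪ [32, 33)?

Merged: [10, 20), [26, 43).
Lengths: 10 + 17 = 27.

27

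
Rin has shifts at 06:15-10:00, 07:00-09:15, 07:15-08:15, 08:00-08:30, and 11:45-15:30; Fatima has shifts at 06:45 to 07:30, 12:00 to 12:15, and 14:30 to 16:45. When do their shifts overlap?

06:45–07:30, 12:00–12:15, 14:30–15:30

First set merges to 06:15–10:00, 11:45–15:30.
06:15–10:00 overlaps B on 06:45–07:30.
11:45–15:30 overlaps B on 12:00–12:15, 14:30–15:30.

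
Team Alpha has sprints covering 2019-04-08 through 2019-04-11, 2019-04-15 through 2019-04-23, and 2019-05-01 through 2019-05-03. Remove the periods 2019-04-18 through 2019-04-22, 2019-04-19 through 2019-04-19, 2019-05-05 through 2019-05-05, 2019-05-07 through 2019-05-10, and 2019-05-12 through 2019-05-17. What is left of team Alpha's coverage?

2019-04-08 through 2019-04-11, 2019-04-15 through 2019-04-17, 2019-04-23 through 2019-04-23, 2019-05-01 through 2019-05-03

B, merged: 2019-04-18 through 2019-04-22, 2019-05-05 through 2019-05-05, 2019-05-07 through 2019-05-10, 2019-05-12 through 2019-05-17.
2019-04-08 through 2019-04-11: nothing removed.
2019-04-15 through 2019-04-23 \ B = 2019-04-15 through 2019-04-17, 2019-04-23 through 2019-04-23.
2019-05-01 through 2019-05-03: nothing removed.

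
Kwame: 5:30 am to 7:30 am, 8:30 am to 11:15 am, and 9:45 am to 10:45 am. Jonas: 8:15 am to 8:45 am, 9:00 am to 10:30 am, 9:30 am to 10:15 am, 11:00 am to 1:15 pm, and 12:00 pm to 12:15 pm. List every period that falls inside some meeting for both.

A, merged: 5:30 am-7:30 am, 8:30 am-11:15 am.
B, merged: 8:15 am-8:45 am, 9:00 am-10:30 am, 11:00 am-1:15 pm.
5:30 am-7:30 am: no overlap with the second set.
8:30 am-11:15 am meets the second set on 8:30 am-8:45 am, 9:00 am-10:30 am, 11:00 am-11:15 am.

8:30 am-8:45 am, 9:00 am-10:30 am, 11:00 am-11:15 am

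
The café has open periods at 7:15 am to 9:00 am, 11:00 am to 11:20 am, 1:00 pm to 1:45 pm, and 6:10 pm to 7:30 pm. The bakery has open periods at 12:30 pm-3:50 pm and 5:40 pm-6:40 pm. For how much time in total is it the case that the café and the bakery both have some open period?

1 h 15 min

A ∩ B = 1:00 pm–1:45 pm, 6:10 pm–6:40 pm.
Total: 45 min + 30 min = 1 h 15 min.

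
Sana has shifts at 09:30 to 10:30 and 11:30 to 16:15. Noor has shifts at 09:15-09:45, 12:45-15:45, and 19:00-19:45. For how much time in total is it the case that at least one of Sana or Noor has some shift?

6 h 45 min

A ∪ B = 09:15–10:30, 11:30–16:15, 19:00–19:45.
Total: 1 h 15 min + 4 h 45 min + 45 min = 6 h 45 min.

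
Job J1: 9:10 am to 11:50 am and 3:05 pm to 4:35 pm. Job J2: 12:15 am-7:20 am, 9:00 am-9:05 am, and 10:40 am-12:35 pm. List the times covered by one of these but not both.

Only in the first: 9:10 am-10:40 am, 3:05 pm-4:35 pm.
Only in the second: 12:15 am-7:20 am, 9:00 am-9:05 am, 11:50 am-12:35 pm.
Together these are the periods covered by exactly one.

12:15 am-7:20 am, 9:00 am-9:05 am, 9:10 am-10:40 am, 11:50 am-12:35 pm, 3:05 pm-4:35 pm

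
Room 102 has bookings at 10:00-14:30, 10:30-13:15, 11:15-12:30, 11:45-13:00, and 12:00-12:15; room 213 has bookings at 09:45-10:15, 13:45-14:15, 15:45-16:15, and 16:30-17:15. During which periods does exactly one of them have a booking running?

Merge the first list: 10:00–14:30.
A but not B: 10:15–13:45, 14:15–14:30.
B but not A: 09:45–10:00, 15:45–16:15, 16:30–17:15.
Combining gives A △ B.

09:45–10:00, 10:15–13:45, 14:15–14:30, 15:45–16:15, 16:30–17:15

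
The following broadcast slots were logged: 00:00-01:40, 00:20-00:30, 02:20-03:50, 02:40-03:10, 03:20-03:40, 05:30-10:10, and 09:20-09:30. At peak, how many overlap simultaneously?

2

At 00:20, 2 of the intervals are simultaneously active.
No point has more.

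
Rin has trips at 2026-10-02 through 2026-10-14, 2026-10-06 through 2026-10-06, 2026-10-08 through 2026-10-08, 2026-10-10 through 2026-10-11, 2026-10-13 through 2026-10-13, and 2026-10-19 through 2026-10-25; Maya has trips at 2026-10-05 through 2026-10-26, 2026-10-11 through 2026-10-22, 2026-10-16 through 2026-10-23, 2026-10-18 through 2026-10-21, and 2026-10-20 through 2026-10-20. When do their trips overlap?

2026-10-05 through 2026-10-14, 2026-10-19 through 2026-10-25

First set merges to 2026-10-02 through 2026-10-14, 2026-10-19 through 2026-10-25.
Second set merges to 2026-10-05 through 2026-10-26.
2026-10-02 through 2026-10-14 ∩ B → 2026-10-05 through 2026-10-14.
2026-10-19 through 2026-10-25 ∩ B → 2026-10-19 through 2026-10-25.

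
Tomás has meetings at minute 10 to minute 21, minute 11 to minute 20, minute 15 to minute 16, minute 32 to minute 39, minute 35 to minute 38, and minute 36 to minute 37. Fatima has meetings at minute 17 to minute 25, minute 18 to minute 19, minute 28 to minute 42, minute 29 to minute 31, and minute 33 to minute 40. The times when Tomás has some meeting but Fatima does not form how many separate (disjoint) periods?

Merge the first list: minute 10 to minute 21, minute 32 to minute 39.
Merge the second list: minute 17 to minute 25, minute 28 to minute 42.
A \ B = minute 10 to minute 17.
That is 1 disjoint piece.

1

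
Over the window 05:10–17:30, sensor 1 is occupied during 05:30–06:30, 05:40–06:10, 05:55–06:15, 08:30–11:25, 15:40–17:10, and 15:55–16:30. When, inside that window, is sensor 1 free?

The merged coverage is 05:30–06:30, 08:30–11:25, 15:40–17:10.
Complement within 05:10–17:30: 05:10–05:30, 06:30–08:30, 11:25–15:40, 17:10–17:30.

05:10–05:30, 06:30–08:30, 11:25–15:40, 17:10–17:30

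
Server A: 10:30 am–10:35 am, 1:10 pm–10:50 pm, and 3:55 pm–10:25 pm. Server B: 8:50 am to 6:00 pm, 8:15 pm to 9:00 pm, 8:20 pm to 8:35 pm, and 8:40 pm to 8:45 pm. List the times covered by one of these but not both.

First set merges to 10:30 am-10:35 am, 1:10 pm-10:50 pm.
Second set merges to 8:50 am-6:00 pm, 8:15 pm-9:00 pm.
A but not B: 6:00 pm-8:15 pm, 9:00 pm-10:50 pm.
B but not A: 8:50 am-10:30 am, 10:35 am-1:10 pm.
Combining gives A △ B.

8:50 am-10:30 am, 10:35 am-1:10 pm, 6:00 pm-8:15 pm, 9:00 pm-10:50 pm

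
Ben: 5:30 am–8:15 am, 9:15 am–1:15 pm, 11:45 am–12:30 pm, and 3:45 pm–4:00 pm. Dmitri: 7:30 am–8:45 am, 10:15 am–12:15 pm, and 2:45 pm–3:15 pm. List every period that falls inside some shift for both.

7:30 am–8:15 am, 10:15 am–12:15 pm

First set merges to 5:30 am–8:15 am, 9:15 am–1:15 pm, 3:45 pm–4:00 pm.
5:30 am–8:15 am overlaps B on 7:30 am–8:15 am.
9:15 am–1:15 pm overlaps B on 10:15 am–12:15 pm.
3:45 pm–4:00 pm falls entirely outside B.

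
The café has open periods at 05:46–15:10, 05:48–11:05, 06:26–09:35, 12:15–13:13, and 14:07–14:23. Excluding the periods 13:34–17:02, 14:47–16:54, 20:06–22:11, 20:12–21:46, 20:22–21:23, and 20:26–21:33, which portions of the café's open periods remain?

05:46–13:34

Merge the first list: 05:46–15:10.
Merge the second list: 13:34–17:02, 20:06–22:11.
05:46–15:10 minus B → 05:46–13:34.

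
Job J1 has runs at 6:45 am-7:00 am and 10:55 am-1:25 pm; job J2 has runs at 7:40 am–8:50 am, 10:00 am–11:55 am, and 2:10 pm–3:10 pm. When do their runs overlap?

10:55 am-11:55 am

6:45 am-7:00 am: no overlap with the second set.
10:55 am-1:25 pm meets the second set on 10:55 am-11:55 am.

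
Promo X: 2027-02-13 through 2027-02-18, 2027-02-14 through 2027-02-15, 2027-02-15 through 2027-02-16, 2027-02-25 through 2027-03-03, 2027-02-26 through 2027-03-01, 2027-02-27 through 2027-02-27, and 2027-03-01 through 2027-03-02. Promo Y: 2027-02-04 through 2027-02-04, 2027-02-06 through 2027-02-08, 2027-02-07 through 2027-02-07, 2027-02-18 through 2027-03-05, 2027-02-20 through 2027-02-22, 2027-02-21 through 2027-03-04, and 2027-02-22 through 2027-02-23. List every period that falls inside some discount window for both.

2027-02-18 through 2027-02-18, 2027-02-25 through 2027-03-03

A, merged: 2027-02-13 through 2027-02-18, 2027-02-25 through 2027-03-03.
B, merged: 2027-02-04 through 2027-02-04, 2027-02-06 through 2027-02-08, 2027-02-18 through 2027-03-05.
2027-02-13 through 2027-02-18 meets the second set on 2027-02-18 through 2027-02-18.
2027-02-25 through 2027-03-03 meets the second set on 2027-02-25 through 2027-03-03.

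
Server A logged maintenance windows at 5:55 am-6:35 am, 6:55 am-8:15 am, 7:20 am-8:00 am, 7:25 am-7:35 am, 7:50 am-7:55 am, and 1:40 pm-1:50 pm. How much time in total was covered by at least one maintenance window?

2 h 10 min

Merged: 5:55 am–6:35 am, 6:55 am–8:15 am, 1:40 pm–1:50 pm.
Lengths: 40 min + 1 h 20 min + 10 min = 2 h 10 min.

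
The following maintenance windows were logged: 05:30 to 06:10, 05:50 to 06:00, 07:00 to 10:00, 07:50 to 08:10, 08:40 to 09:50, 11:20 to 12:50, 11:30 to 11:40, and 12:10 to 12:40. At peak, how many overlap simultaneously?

Sweep endpoints in order; track running count of active intervals.
Peak of 2 reached at 05:50.

2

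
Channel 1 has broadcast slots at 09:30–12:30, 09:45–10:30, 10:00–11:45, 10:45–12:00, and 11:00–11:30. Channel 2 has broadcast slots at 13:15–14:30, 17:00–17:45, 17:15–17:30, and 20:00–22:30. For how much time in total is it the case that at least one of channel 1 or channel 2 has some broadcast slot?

Merge the first list: 09:30–12:30.
Merge the second list: 13:15–14:30, 17:00–17:45, 20:00–22:30.
A ∪ B = 09:30–12:30, 13:15–14:30, 17:00–17:45, 20:00–22:30.
Total: 3 h + 1 h 15 min + 45 min + 2 h 30 min = 7 h 30 min.

7 h 30 min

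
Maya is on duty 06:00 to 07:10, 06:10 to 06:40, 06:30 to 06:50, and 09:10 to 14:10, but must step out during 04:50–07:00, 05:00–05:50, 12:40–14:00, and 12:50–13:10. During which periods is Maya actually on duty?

07:00–07:10, 09:10–12:40, 14:00–14:10

Merge the first list: 06:00–07:10, 09:10–14:10.
Merge the second list: 04:50–07:00, 12:40–14:00.
06:00–07:10 minus B → 07:00–07:10.
09:10–14:10 minus B → 09:10–12:40, 14:00–14:10.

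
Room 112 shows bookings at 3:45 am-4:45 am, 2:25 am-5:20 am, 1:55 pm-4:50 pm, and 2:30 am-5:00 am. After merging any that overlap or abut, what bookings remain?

Sort by start: 2:25 am-5:20 am, 2:30 am-5:00 am, 3:45 am-4:45 am, 1:55 pm-4:50 pm.
2:30 am-5:00 am overlaps/touches 2:25 am-5:20 am → extend to 2:25 am-5:20 am.
3:45 am-4:45 am overlaps/touches 2:25 am-5:20 am → extend to 2:25 am-5:20 am.
1:55 pm-4:50 pm is disjoint → start new block.

2:25 am-5:20 am, 1:55 pm-4:50 pm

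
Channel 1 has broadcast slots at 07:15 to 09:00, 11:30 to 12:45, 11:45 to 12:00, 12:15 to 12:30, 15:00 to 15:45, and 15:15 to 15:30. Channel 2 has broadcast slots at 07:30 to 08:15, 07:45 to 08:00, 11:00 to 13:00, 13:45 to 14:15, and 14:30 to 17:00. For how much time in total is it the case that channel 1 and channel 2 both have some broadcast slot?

Merge the first list: 07:15–09:00, 11:30–12:45, 15:00–15:45.
Merge the second list: 07:30–08:15, 11:00–13:00, 13:45–14:15, 14:30–17:00.
A ∩ B = 07:30–08:15, 11:30–12:45, 15:00–15:45.
Total: 45 min + 1 h 15 min + 45 min = 2 h 45 min.

2 h 45 min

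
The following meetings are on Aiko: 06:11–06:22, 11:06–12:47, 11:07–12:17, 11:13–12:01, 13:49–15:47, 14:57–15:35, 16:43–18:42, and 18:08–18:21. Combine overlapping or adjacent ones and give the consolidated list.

06:11–06:22, 11:06–12:47, 13:49–15:47, 16:43–18:42

11:06–12:47 is disjoint → start new block.
11:07–12:17 overlaps/touches 11:06–12:47 → extend to 11:06–12:47.
11:13–12:01 overlaps/touches 11:06–12:47 → extend to 11:06–12:47.
13:49–15:47 is disjoint → start new block.
14:57–15:35 overlaps/touches 13:49–15:47 → extend to 13:49–15:47.
16:43–18:42 is disjoint → start new block.
18:08–18:21 overlaps/touches 16:43–18:42 → extend to 16:43–18:42.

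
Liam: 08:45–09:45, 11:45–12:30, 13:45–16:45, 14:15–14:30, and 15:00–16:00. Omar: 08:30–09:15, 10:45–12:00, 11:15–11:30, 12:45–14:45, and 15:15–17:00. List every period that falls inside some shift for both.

A, merged: 08:45–09:45, 11:45–12:30, 13:45–16:45.
B, merged: 08:30–09:15, 10:45–12:00, 12:45–14:45, 15:15–17:00.
08:45–09:45 overlaps B on 08:45–09:15.
11:45–12:30 overlaps B on 11:45–12:00.
13:45–16:45 overlaps B on 13:45–14:45, 15:15–16:45.

08:45–09:15, 11:45–12:00, 13:45–14:45, 15:15–16:45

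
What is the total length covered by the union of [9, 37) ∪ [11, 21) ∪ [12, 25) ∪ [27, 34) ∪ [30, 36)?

Merged: [9, 37).
Length: 28.

28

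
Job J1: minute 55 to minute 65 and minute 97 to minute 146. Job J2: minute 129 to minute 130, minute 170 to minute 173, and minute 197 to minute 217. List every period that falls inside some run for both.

minute 129 to minute 130

minute 55 to minute 65 meets no B interval.
minute 97 to minute 146 ∩ B → minute 129 to minute 130.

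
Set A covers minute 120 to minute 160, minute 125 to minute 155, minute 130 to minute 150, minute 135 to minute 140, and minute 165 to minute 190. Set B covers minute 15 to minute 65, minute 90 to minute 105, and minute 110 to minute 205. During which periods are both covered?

minute 120 to minute 160, minute 165 to minute 190

Merge the first list: minute 120 to minute 160, minute 165 to minute 190.
minute 120 to minute 160 ∩ B → minute 120 to minute 160.
minute 165 to minute 190 ∩ B → minute 165 to minute 190.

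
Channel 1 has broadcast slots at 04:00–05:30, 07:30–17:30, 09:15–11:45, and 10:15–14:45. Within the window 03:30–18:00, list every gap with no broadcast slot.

Covered (merged): 04:00-05:30, 07:30-17:30.
Uncovered inside 03:30-18:00: 03:30-04:00, 05:30-07:30, 17:30-18:00.

03:30-04:00, 05:30-07:30, 17:30-18:00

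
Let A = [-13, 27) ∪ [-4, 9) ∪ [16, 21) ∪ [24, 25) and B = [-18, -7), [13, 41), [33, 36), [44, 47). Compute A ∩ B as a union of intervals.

Merge the first list: [-13, 27).
Merge the second list: [-18, -7), [13, 41), [44, 47).
[-13, 27) overlaps B on [-13, -7), [13, 27).

[-13, -7) ∪ [13, 27)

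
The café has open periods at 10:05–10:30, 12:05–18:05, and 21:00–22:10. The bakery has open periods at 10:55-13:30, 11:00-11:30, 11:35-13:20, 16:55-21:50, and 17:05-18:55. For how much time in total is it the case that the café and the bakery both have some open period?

Second set merges to 10:55-13:30, 16:55-21:50.
A ∩ B = 12:05-13:30, 16:55-18:05, 21:00-21:50.
Total: 1 h 25 min + 1 h 10 min + 50 min = 3 h 25 min.

3 h 25 min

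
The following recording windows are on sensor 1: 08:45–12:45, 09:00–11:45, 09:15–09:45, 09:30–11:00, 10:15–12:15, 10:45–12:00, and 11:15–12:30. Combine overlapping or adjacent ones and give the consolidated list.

09:00–11:45 overlaps/touches 08:45–12:45 → extend to 08:45–12:45.
09:15–09:45 overlaps/touches 08:45–12:45 → extend to 08:45–12:45.
09:30–11:00 overlaps/touches 08:45–12:45 → extend to 08:45–12:45.
10:15–12:15 overlaps/touches 08:45–12:45 → extend to 08:45–12:45.
10:45–12:00 overlaps/touches 08:45–12:45 → extend to 08:45–12:45.
11:15–12:30 overlaps/touches 08:45–12:45 → extend to 08:45–12:45.

08:45–12:45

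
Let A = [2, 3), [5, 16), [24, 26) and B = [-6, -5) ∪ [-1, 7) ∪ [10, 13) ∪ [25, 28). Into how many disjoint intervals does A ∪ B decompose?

A ∪ B = [-6, -5), [-1, 16), [24, 28).
That is 3 disjoint pieces.

3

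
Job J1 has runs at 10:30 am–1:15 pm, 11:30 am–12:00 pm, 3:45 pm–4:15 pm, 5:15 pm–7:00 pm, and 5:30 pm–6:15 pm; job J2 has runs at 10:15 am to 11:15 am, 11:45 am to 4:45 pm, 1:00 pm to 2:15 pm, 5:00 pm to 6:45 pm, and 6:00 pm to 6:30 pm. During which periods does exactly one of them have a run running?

10:15 am-10:30 am, 11:15 am-11:45 am, 1:15 pm-3:45 pm, 4:15 pm-4:45 pm, 5:00 pm-5:15 pm, 6:45 pm-7:00 pm

A, merged: 10:30 am-1:15 pm, 3:45 pm-4:15 pm, 5:15 pm-7:00 pm.
B, merged: 10:15 am-11:15 am, 11:45 am-4:45 pm, 5:00 pm-6:45 pm.
A \ B = 11:15 am-11:45 am, 6:45 pm-7:00 pm.
B \ A = 10:15 am-10:30 am, 1:15 pm-3:45 pm, 4:15 pm-4:45 pm, 5:00 pm-5:15 pm.
Union of the two gives the symmetric difference.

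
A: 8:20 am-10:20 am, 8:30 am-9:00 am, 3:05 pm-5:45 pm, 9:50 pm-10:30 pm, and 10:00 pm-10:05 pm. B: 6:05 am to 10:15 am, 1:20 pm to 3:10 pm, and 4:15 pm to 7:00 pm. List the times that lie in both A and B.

8:20 am–10:15 am, 3:05 pm–3:10 pm, 4:15 pm–5:45 pm

A, merged: 8:20 am–10:20 am, 3:05 pm–5:45 pm, 9:50 pm–10:30 pm.
8:20 am–10:20 am meets the second set on 8:20 am–10:15 am.
3:05 pm–5:45 pm meets the second set on 3:05 pm–3:10 pm, 4:15 pm–5:45 pm.
9:50 pm–10:30 pm: no overlap with the second set.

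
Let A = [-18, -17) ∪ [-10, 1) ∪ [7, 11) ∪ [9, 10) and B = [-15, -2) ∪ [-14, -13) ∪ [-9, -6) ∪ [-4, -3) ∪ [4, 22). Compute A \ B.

[-18, -17) ∪ [-2, 1)

Merge the first list: [-18, -17), [-10, 1), [7, 11).
Merge the second list: [-15, -2), [4, 22).
[-18, -17) is untouched.
[-10, 1) with B removed leaves [-2, 1).
[7, 11) lies entirely inside B → drops out.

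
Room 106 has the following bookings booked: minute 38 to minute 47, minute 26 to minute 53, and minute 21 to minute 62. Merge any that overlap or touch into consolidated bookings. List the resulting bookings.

minute 21 to minute 62

Sort by start: minute 21 to minute 62, minute 26 to minute 53, minute 38 to minute 47.
minute 26 to minute 53 overlaps/touches minute 21 to minute 62 → extend to minute 21 to minute 62.
minute 38 to minute 47 overlaps/touches minute 21 to minute 62 → extend to minute 21 to minute 62.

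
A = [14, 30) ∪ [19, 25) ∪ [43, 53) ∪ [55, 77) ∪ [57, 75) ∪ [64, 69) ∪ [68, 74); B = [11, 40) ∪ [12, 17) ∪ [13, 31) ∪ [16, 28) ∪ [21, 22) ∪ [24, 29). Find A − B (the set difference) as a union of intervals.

[43, 53) ∪ [55, 77)

Merge the first list: [14, 30), [43, 53), [55, 77).
Merge the second list: [11, 40).
[14, 30): entirely removed.
[43, 53): nothing removed.
[55, 77): nothing removed.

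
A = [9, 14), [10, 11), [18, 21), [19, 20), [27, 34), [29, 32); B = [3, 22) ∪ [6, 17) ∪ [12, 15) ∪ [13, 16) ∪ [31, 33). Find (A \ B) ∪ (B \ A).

[3, 9) ∪ [14, 18) ∪ [21, 22) ∪ [27, 31) ∪ [33, 34)

First set merges to [9, 14), [18, 21), [27, 34).
Second set merges to [3, 22), [31, 33).
Only in the first: [27, 31), [33, 34).
Only in the second: [3, 9), [14, 18), [21, 22).
Together these are the periods covered by exactly one.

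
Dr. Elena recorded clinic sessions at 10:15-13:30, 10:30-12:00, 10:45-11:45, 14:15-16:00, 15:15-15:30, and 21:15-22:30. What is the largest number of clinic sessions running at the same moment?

3

Sweep endpoints in order; track running count of active intervals.
Peak of 3 reached at 10:45.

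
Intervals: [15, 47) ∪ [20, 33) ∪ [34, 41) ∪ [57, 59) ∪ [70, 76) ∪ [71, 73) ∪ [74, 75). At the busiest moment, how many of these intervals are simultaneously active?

2

At 20, 2 of the intervals are simultaneously active.
No point has more.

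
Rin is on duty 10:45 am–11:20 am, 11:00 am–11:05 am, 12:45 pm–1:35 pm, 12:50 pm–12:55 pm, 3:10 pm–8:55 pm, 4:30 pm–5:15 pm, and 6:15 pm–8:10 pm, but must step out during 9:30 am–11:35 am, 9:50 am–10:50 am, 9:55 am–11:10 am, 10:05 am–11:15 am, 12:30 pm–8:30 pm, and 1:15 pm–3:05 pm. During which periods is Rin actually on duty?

Merge the first list: 10:45 am-11:20 am, 12:45 pm-1:35 pm, 3:10 pm-8:55 pm.
Merge the second list: 9:30 am-11:35 am, 12:30 pm-8:30 pm.
10:45 am-11:20 am: entirely removed.
12:45 pm-1:35 pm: entirely removed.
3:10 pm-8:55 pm \ B = 8:30 pm-8:55 pm.

8:30 pm-8:55 pm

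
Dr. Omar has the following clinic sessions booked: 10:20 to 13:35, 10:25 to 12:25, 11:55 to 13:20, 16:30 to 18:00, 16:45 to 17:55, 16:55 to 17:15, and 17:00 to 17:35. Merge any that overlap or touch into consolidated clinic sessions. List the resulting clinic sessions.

10:25-12:25 overlaps/touches 10:20-13:35 → extend to 10:20-13:35.
11:55-13:20 overlaps/touches 10:20-13:35 → extend to 10:20-13:35.
16:30-18:00 is disjoint → start new block.
16:45-17:55 overlaps/touches 16:30-18:00 → extend to 16:30-18:00.
16:55-17:15 overlaps/touches 16:30-18:00 → extend to 16:30-18:00.
17:00-17:35 overlaps/touches 16:30-18:00 → extend to 16:30-18:00.

10:20-13:35, 16:30-18:00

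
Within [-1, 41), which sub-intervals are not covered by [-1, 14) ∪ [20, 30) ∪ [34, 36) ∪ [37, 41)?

[14, 20) ∪ [30, 34) ∪ [36, 37)

After merging, the occupied span is [-1, 14), [20, 30), [34, 36), [37, 41).
Gaps within [-1, 41): [14, 20), [30, 34), [36, 37).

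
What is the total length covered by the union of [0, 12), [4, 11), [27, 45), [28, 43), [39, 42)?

30

Merged: [0, 12), [27, 45).
Lengths: 12 + 18 = 30.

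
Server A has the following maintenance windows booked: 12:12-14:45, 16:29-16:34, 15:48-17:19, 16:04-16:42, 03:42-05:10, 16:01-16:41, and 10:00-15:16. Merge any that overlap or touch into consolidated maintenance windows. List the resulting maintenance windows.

Sort by start: 03:42–05:10, 10:00–15:16, 12:12–14:45, 15:48–17:19, 16:01–16:41, 16:04–16:42, 16:29–16:34.
10:00–15:16 is disjoint → start new block.
12:12–14:45 overlaps/touches 10:00–15:16 → extend to 10:00–15:16.
15:48–17:19 is disjoint → start new block.
16:01–16:41 overlaps/touches 15:48–17:19 → extend to 15:48–17:19.
16:04–16:42 overlaps/touches 15:48–17:19 → extend to 15:48–17:19.
16:29–16:34 overlaps/touches 15:48–17:19 → extend to 15:48–17:19.

03:42–05:10, 10:00–15:16, 15:48–17:19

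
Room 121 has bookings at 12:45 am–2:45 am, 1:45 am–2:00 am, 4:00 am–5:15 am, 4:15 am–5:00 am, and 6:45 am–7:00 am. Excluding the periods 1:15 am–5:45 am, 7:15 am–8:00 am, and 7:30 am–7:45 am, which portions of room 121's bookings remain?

Merge the first list: 12:45 am-2:45 am, 4:00 am-5:15 am, 6:45 am-7:00 am.
Merge the second list: 1:15 am-5:45 am, 7:15 am-8:00 am.
12:45 am-2:45 am \ B = 12:45 am-1:15 am.
4:00 am-5:15 am: entirely removed.
6:45 am-7:00 am: nothing removed.

12:45 am-1:15 am, 6:45 am-7:00 am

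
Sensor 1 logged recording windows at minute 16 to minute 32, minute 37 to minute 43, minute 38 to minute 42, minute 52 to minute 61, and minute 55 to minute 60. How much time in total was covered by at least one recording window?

Merged: minute 16 to minute 32, minute 37 to minute 43, minute 52 to minute 61.
Lengths: 16 minutes + 6 minutes + 9 minutes = 31 minutes.

31 minutes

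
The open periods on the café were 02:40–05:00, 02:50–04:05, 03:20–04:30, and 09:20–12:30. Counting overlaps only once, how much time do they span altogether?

5 h 30 min

Merged: 02:40–05:00, 09:20–12:30.
Lengths: 2 h 20 min + 3 h 10 min = 5 h 30 min.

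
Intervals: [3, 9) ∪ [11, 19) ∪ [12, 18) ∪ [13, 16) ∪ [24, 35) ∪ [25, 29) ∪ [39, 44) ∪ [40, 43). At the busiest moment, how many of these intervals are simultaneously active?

3

Walk the sorted start/end points keeping a running depth.
The depth first hits 3 at 13.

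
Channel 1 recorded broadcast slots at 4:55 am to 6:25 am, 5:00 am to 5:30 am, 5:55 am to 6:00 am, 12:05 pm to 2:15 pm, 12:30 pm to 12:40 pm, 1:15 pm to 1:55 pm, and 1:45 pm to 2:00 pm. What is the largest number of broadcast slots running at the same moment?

3

At 1:45 pm, 3 of the intervals are simultaneously active.
No point has more.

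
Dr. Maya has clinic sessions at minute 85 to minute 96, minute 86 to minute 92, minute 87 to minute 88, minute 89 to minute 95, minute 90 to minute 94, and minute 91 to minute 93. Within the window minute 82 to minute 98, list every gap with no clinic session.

The merged coverage is minute 85 to minute 96.
Uncovered inside minute 82 to minute 98: minute 82 to minute 85, minute 96 to minute 98.

minute 82 to minute 85, minute 96 to minute 98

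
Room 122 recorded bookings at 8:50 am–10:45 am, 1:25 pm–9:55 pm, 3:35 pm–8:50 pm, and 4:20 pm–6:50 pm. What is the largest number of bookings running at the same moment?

3

Sweep endpoints in order; track running count of active intervals.
Peak of 3 reached at 4:20 pm.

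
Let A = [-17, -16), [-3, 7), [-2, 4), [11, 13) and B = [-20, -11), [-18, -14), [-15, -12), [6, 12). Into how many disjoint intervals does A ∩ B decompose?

First set merges to [-17, -16), [-3, 7), [11, 13).
Second set merges to [-20, -11), [6, 12).
A ∩ B = [-17, -16), [6, 7), [11, 12).
That is 3 disjoint pieces.

3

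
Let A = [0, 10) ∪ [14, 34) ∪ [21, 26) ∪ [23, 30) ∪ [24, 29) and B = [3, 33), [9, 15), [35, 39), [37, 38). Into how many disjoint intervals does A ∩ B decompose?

2

First set merges to [0, 10), [14, 34).
Second set merges to [3, 33), [35, 39).
A ∩ B = [3, 10), [14, 33).
That is 2 disjoint pieces.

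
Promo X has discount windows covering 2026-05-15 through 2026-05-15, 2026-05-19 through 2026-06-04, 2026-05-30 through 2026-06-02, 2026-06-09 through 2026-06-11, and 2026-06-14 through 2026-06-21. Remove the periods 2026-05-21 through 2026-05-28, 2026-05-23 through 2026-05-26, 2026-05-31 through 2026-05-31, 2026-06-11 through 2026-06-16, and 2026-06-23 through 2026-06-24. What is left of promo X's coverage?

2026-05-15 through 2026-05-15, 2026-05-19 through 2026-05-20, 2026-05-29 through 2026-05-30, 2026-06-01 through 2026-06-04, 2026-06-09 through 2026-06-10, 2026-06-17 through 2026-06-21

First set merges to 2026-05-15 through 2026-05-15, 2026-05-19 through 2026-06-04, 2026-06-09 through 2026-06-11, 2026-06-14 through 2026-06-21.
Second set merges to 2026-05-21 through 2026-05-28, 2026-05-31 through 2026-05-31, 2026-06-11 through 2026-06-16, 2026-06-23 through 2026-06-24.
2026-05-15 through 2026-05-15 is untouched.
2026-05-19 through 2026-06-04 with B removed leaves 2026-05-19 through 2026-05-20, 2026-05-29 through 2026-05-30, 2026-06-01 through 2026-06-04.
2026-06-09 through 2026-06-11 with B removed leaves 2026-06-09 through 2026-06-10.
2026-06-14 through 2026-06-21 with B removed leaves 2026-06-17 through 2026-06-21.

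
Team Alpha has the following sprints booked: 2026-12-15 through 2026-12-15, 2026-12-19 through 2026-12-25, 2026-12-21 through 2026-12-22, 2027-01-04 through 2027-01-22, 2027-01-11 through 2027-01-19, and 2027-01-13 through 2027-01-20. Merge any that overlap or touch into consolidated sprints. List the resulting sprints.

2026-12-15 through 2026-12-15, 2026-12-19 through 2026-12-25, 2027-01-04 through 2027-01-22

2026-12-19 through 2026-12-25 is disjoint → start new block.
2026-12-21 through 2026-12-22 overlaps/touches 2026-12-19 through 2026-12-25 → extend to 2026-12-19 through 2026-12-25.
2027-01-04 through 2027-01-22 is disjoint → start new block.
2027-01-11 through 2027-01-19 overlaps/touches 2027-01-04 through 2027-01-22 → extend to 2027-01-04 through 2027-01-22.
2027-01-13 through 2027-01-20 overlaps/touches 2027-01-04 through 2027-01-22 → extend to 2027-01-04 through 2027-01-22.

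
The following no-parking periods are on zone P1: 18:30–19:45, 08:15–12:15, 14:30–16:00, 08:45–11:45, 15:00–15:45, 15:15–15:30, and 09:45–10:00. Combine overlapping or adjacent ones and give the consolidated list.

08:15-12:15, 14:30-16:00, 18:30-19:45

Sort by start: 08:15-12:15, 08:45-11:45, 09:45-10:00, 14:30-16:00, 15:00-15:45, 15:15-15:30, 18:30-19:45.
08:45-11:45 overlaps/touches 08:15-12:15 → extend to 08:15-12:15.
09:45-10:00 overlaps/touches 08:15-12:15 → extend to 08:15-12:15.
14:30-16:00 is disjoint → start new block.
15:00-15:45 overlaps/touches 14:30-16:00 → extend to 14:30-16:00.
15:15-15:30 overlaps/touches 14:30-16:00 → extend to 14:30-16:00.
18:30-19:45 is disjoint → start new block.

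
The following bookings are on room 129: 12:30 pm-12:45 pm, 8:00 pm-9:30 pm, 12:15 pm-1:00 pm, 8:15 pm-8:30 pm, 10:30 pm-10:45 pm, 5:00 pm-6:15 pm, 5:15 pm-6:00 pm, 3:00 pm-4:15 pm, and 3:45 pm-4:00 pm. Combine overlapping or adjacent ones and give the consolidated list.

12:15 pm–1:00 pm, 3:00 pm–4:15 pm, 5:00 pm–6:15 pm, 8:00 pm–9:30 pm, 10:30 pm–10:45 pm

Sort by start: 12:15 pm–1:00 pm, 12:30 pm–12:45 pm, 3:00 pm–4:15 pm, 3:45 pm–4:00 pm, 5:00 pm–6:15 pm, 5:15 pm–6:00 pm, 8:00 pm–9:30 pm, 8:15 pm–8:30 pm, 10:30 pm–10:45 pm.
12:30 pm–12:45 pm overlaps/touches 12:15 pm–1:00 pm → extend to 12:15 pm–1:00 pm.
3:00 pm–4:15 pm is disjoint → start new block.
3:45 pm–4:00 pm overlaps/touches 3:00 pm–4:15 pm → extend to 3:00 pm–4:15 pm.
5:00 pm–6:15 pm is disjoint → start new block.
5:15 pm–6:00 pm overlaps/touches 5:00 pm–6:15 pm → extend to 5:00 pm–6:15 pm.
8:00 pm–9:30 pm is disjoint → start new block.
8:15 pm–8:30 pm overlaps/touches 8:00 pm–9:30 pm → extend to 8:00 pm–9:30 pm.
10:30 pm–10:45 pm is disjoint → start new block.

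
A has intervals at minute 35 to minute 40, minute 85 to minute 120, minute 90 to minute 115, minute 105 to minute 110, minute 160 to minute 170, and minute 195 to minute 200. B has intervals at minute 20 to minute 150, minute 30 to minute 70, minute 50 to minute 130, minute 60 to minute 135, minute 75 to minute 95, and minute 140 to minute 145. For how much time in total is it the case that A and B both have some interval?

Merge the first list: minute 35 to minute 40, minute 85 to minute 120, minute 160 to minute 170, minute 195 to minute 200.
Merge the second list: minute 20 to minute 150.
A ∩ B = minute 35 to minute 40, minute 85 to minute 120.
Total: 5 minutes + 35 minutes = 40 minutes.

40 minutes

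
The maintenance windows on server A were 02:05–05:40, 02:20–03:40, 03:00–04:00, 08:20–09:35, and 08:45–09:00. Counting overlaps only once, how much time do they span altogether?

Merged: 02:05–05:40, 08:20–09:35.
Lengths: 3 h 35 min + 1 h 15 min = 4 h 50 min.

4 h 50 min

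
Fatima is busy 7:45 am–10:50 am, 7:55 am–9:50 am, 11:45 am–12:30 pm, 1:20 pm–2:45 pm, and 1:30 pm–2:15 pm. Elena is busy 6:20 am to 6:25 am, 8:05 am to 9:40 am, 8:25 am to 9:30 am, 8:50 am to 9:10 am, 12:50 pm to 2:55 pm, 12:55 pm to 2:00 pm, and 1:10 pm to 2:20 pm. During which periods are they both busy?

A, merged: 7:45 am–10:50 am, 11:45 am–12:30 pm, 1:20 pm–2:45 pm.
B, merged: 6:20 am–6:25 am, 8:05 am–9:40 am, 12:50 pm–2:55 pm.
7:45 am–10:50 am overlaps B on 8:05 am–9:40 am.
11:45 am–12:30 pm falls entirely outside B.
1:20 pm–2:45 pm overlaps B on 1:20 pm–2:45 pm.

8:05 am–9:40 am, 1:20 pm–2:45 pm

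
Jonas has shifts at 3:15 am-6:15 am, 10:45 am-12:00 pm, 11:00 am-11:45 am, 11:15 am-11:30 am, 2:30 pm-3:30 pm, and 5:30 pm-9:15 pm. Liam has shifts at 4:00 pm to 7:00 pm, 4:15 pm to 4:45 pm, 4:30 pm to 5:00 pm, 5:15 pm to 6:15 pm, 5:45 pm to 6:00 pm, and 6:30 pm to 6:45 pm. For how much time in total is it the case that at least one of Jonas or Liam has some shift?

10 h 30 min

A, merged: 3:15 am–6:15 am, 10:45 am–12:00 pm, 2:30 pm–3:30 pm, 5:30 pm–9:15 pm.
B, merged: 4:00 pm–7:00 pm.
A ∪ B = 3:15 am–6:15 am, 10:45 am–12:00 pm, 2:30 pm–3:30 pm, 4:00 pm–9:15 pm.
Total: 3 h + 1 h 15 min + 1 h + 5 h 15 min = 10 h 30 min.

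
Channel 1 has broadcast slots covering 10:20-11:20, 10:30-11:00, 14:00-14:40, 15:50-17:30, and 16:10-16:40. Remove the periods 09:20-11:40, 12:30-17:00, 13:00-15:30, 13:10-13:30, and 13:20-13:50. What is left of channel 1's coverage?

First set merges to 10:20–11:20, 14:00–14:40, 15:50–17:30.
Second set merges to 09:20–11:40, 12:30–17:00.
10:20–11:20 lies entirely inside B → drops out.
14:00–14:40 lies entirely inside B → drops out.
15:50–17:30 with B removed leaves 17:00–17:30.

17:00–17:30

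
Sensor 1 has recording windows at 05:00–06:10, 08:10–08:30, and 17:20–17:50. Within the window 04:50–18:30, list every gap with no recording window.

04:50–05:00, 06:10–08:10, 08:30–17:20, 17:50–18:30

The merged coverage is 05:00–06:10, 08:10–08:30, 17:20–17:50.
Gaps within 04:50–18:30: 04:50–05:00, 06:10–08:10, 08:30–17:20, 17:50–18:30.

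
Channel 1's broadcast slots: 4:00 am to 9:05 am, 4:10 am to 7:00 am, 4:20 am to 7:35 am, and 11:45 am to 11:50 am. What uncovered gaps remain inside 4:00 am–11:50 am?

After merging, the occupied span is 4:00 am–9:05 am, 11:45 am–11:50 am.
Uncovered inside 4:00 am–11:50 am: 9:05 am–11:45 am.

9:05 am–11:45 am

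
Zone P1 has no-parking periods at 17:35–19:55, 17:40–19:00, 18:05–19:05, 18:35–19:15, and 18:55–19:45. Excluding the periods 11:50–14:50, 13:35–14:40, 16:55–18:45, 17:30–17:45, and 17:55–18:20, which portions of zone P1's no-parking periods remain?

A, merged: 17:35-19:55.
B, merged: 11:50-14:50, 16:55-18:45.
17:35-19:55 \ B = 18:45-19:55.

18:45-19:55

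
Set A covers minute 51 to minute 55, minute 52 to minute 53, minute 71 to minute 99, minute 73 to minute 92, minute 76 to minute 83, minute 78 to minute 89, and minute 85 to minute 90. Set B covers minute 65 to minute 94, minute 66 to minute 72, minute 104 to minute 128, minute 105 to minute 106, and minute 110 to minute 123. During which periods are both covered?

minute 71 to minute 94

Merge the first list: minute 51 to minute 55, minute 71 to minute 99.
Merge the second list: minute 65 to minute 94, minute 104 to minute 128.
minute 51 to minute 55 falls entirely outside B.
minute 71 to minute 99 overlaps B on minute 71 to minute 94.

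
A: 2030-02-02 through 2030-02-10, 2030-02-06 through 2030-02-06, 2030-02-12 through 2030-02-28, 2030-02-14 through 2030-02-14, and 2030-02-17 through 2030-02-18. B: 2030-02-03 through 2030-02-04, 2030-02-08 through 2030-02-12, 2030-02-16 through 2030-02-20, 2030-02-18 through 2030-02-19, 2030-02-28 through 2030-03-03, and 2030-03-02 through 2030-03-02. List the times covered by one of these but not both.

A, merged: 2030-02-02 through 2030-02-10, 2030-02-12 through 2030-02-28.
B, merged: 2030-02-03 through 2030-02-04, 2030-02-08 through 2030-02-12, 2030-02-16 through 2030-02-20, 2030-02-28 through 2030-03-03.
Only in the first: 2030-02-02 through 2030-02-02, 2030-02-05 through 2030-02-07, 2030-02-13 through 2030-02-15, 2030-02-21 through 2030-02-27.
Only in the second: 2030-02-11 through 2030-02-11, 2030-03-01 through 2030-03-03.
Together these are the periods covered by exactly one.

2030-02-02 through 2030-02-02, 2030-02-05 through 2030-02-07, 2030-02-11 through 2030-02-11, 2030-02-13 through 2030-02-15, 2030-02-21 through 2030-02-27, 2030-03-01 through 2030-03-03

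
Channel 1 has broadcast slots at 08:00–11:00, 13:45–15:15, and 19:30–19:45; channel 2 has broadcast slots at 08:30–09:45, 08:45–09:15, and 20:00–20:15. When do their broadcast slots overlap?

08:30–09:45

Merge the second list: 08:30–09:45, 20:00–20:15.
08:00–11:00 meets the second set on 08:30–09:45.
13:45–15:15: no overlap with the second set.
19:30–19:45: no overlap with the second set.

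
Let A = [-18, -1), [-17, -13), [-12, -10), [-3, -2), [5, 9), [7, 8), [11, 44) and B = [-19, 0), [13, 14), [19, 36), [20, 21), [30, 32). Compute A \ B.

[5, 9) ∪ [11, 13) ∪ [14, 19) ∪ [36, 44)

First set merges to [-18, -1), [5, 9), [11, 44).
Second set merges to [-19, 0), [13, 14), [19, 36).
[-18, -1) lies entirely inside B → drops out.
[5, 9) is untouched.
[11, 44) with B removed leaves [11, 13), [14, 19), [36, 44).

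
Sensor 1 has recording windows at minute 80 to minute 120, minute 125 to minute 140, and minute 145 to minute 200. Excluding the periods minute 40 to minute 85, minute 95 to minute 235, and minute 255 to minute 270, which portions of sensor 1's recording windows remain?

minute 80 to minute 120 minus B → minute 85 to minute 95.
minute 125 to minute 140: fully covered by B → removed.
minute 145 to minute 200: fully covered by B → removed.

minute 85 to minute 95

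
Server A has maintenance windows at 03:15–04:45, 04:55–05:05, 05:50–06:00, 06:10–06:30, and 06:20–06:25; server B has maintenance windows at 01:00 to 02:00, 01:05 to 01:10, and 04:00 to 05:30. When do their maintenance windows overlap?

A, merged: 03:15–04:45, 04:55–05:05, 05:50–06:00, 06:10–06:30.
B, merged: 01:00–02:00, 04:00–05:30.
03:15–04:45 overlaps B on 04:00–04:45.
04:55–05:05 overlaps B on 04:55–05:05.
05:50–06:00 falls entirely outside B.
06:10–06:30 falls entirely outside B.

04:00–04:45, 04:55–05:05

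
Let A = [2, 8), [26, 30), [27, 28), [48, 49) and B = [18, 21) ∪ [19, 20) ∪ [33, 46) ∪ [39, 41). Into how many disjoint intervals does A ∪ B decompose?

Merge the first list: [2, 8), [26, 30), [48, 49).
Merge the second list: [18, 21), [33, 46).
A ∪ B = [2, 8), [18, 21), [26, 30), [33, 46), [48, 49).
That is 5 disjoint pieces.

5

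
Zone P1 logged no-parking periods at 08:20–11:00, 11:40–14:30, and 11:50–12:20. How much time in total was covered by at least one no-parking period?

Merged: 08:20–11:00, 11:40–14:30.
Lengths: 2 h 40 min + 2 h 50 min = 5 h 30 min.

5 h 30 min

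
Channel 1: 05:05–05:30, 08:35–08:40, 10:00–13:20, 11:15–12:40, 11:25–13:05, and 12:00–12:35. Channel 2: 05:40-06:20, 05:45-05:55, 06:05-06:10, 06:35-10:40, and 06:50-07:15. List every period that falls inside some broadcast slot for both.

Merge the first list: 05:05-05:30, 08:35-08:40, 10:00-13:20.
Merge the second list: 05:40-06:20, 06:35-10:40.
05:05-05:30: no overlap with the second set.
08:35-08:40 meets the second set on 08:35-08:40.
10:00-13:20 meets the second set on 10:00-10:40.

08:35-08:40, 10:00-10:40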